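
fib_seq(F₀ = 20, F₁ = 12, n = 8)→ F_2 = F_1 + F_0 = 32
F_3 = F_2 + F_1 = 44
F_4 = F_3 + F_2 = 76
...
= [20, 12, 32, 44, 76, 120, 196, 316]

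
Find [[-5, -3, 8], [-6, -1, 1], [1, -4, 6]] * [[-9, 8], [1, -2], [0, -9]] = [[42, -106], [53, -55], [-13, -38]]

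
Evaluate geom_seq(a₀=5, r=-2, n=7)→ [5, -10, 20, -40, 80, -160, 320]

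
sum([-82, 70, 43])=31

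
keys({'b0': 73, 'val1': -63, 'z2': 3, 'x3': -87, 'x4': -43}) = ['b0', 'val1', 'z2', 'x3', 'x4']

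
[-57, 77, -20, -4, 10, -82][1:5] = [77, -20, -4, 10]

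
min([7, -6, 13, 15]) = -6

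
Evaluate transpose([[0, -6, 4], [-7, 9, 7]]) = [[0, -7], [-6, 9], [4, 7]]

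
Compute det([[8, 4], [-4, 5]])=(8)*(5) - (4)*(-4)
= 56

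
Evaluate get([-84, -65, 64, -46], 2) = 64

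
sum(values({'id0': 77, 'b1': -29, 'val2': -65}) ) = 77 + (-29) + (-65)
= -17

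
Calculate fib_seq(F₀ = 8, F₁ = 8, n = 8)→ [8, 8, 16, 24, 40, 64, 104, 168]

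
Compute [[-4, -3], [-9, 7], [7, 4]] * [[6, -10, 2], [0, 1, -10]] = [[-24, 37, 22], [-54, 97, -88], [42, -66, -26]]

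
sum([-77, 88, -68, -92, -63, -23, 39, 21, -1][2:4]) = slice → [-68, -92]
(-68) + (-92)
= -160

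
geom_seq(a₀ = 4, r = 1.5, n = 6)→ [4.0, 6.0, 9.0, 13.5, 20.25, 30.375]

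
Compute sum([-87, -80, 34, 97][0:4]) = -36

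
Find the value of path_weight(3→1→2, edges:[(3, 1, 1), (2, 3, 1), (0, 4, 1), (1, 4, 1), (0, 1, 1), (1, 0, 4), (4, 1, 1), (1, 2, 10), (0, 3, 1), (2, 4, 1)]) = 11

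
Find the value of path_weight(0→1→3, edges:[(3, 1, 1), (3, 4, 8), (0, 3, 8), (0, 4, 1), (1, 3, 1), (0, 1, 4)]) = 5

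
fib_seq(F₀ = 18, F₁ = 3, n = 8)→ [18, 3, 21, 24, 45, 69, 114, 183]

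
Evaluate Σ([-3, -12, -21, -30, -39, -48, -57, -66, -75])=(-3) + (-12) + (-21) + (-30) + (-39) + (-48) + (-57) + (-66) + (-75)
= -351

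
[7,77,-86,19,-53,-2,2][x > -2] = [7, 77, 19, 2]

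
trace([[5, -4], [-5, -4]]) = 1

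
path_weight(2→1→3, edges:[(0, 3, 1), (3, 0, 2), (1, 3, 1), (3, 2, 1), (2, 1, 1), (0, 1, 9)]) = 2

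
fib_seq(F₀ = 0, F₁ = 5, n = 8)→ F_2 = F_1 + F_0 = 5
F_3 = F_2 + F_1 = 10
F_4 = F_3 + F_2 = 15
...
= [0, 5, 5, 10, 15, 25, 40, 65]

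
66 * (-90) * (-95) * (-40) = -22572000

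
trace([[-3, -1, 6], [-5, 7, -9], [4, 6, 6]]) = diagonal: (-3) + 7 + 6
= 10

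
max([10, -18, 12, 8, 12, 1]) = 12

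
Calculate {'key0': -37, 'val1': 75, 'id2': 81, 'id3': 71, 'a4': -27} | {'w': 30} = {'key0': -37, 'val1': 75, 'id2': 81, 'id3': 71, 'a4': -27, 'w': 30}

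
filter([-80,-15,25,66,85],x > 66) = keep x where x > 66: -80✗, -15✗, 25✗, 66✗, 85✓
= [85]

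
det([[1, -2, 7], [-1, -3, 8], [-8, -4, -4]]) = (1)*(1)*det([[-3, 8], [-4, -4]]) + (-1)*(-2)*det([[-1, 8], [-8, -4]]) + (1)*(7)*det([[-1, -3], [-8, -4]])
= 44 + 136 + -140
= 40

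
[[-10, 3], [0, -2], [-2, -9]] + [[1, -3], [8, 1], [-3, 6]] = [[-9, 0], [8, -1], [-5, -3]]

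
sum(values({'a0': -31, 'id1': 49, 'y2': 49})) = (-31) + 49 + 49
= 67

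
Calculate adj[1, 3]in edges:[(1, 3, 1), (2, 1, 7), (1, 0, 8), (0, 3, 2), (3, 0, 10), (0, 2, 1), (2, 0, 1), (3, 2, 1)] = 1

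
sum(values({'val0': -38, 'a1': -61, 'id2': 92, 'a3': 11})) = (-38) + (-61) + 92 + 11
= 4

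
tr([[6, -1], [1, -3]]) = 3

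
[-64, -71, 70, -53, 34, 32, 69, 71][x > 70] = [71]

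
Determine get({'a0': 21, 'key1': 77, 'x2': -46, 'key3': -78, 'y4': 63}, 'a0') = 21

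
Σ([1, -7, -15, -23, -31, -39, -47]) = -161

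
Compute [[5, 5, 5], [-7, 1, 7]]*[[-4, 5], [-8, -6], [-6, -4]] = C[0][0] = (5)*(-4) + (5)*(-8) + (5)*(-6) = -90
C[0][1] = (5)*(5) + (5)*(-6) + (5)*(-4) = -25
C[1][0] = (-7)*(-4) + (1)*(-8) + (7)*(-6) = -22
C[1][1] = (-7)*(5) + (1)*(-6) + (7)*(-4) = -69
= [[-90, -25], [-22, -69]]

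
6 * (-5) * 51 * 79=-120870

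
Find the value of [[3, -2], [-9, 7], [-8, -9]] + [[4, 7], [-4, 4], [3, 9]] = [[7, 5], [-13, 11], [-5, 0]]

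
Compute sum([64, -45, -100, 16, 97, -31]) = 1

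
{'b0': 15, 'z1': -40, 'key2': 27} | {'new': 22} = {'b0': 15, 'z1': -40, 'key2': 27, 'new': 22}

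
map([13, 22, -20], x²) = [169, 484, 400]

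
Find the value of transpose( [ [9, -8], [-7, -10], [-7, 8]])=[[9, -7, -7], [-8, -10, 8]]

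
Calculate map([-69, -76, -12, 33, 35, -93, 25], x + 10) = -69+10=-59, -76+10=-66, -12+10=-2, 33+10=43, 35+10=45, -93+10=-83, 25+10=35
= [-59, -66, -2, 43, 45, -83, 35]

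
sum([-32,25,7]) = 0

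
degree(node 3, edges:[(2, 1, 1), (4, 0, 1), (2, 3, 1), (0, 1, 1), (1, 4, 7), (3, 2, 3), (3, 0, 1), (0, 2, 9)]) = 3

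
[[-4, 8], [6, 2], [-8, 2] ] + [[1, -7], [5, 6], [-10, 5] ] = [[-3, 1], [11, 8], [-18, 7]]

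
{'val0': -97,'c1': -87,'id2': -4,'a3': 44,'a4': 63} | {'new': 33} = {'val0': -97, 'c1': -87, 'id2': -4, 'a3': 44, 'a4': 63, 'new': 33}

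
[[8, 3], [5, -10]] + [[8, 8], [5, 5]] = [[16, 11], [10, -5]]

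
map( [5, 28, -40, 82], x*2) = [10, 56, -80, 164]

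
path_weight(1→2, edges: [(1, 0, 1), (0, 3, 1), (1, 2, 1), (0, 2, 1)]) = 1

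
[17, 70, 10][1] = 70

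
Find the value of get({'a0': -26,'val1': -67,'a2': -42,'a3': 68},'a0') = -26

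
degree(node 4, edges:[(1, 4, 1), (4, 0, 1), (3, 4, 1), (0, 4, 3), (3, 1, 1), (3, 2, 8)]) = incident: (1,4), (4,0), (3,4), (0,4)
= 4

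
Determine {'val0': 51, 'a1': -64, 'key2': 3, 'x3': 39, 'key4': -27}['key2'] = 3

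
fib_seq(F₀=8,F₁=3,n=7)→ F_2 = F_1 + F_0 = 11
F_3 = F_2 + F_1 = 14
F_4 = F_3 + F_2 = 25
...
= [8, 3, 11, 14, 25, 39, 64]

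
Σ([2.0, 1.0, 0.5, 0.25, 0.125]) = 3.875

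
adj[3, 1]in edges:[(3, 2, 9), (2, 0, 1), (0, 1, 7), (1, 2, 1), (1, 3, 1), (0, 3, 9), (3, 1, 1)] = 1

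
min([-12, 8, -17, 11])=-17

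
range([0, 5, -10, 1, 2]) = 15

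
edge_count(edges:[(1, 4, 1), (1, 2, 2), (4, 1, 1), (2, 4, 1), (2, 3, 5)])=5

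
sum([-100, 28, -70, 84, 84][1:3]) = -42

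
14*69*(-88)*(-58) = 4930464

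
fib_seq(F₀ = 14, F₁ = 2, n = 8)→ [14, 2, 16, 18, 34, 52, 86, 138]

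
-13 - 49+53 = -9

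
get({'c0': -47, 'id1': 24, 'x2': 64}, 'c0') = -47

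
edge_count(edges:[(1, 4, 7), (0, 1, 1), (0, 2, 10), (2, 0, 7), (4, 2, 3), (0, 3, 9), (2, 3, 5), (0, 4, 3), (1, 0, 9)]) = 9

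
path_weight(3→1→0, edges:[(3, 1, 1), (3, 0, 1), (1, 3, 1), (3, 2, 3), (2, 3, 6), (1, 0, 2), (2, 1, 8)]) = 3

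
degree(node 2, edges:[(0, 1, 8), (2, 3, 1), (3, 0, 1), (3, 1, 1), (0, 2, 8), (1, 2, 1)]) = incident: (2,3), (0,2), (1,2)
= 3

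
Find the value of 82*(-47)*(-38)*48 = 7029696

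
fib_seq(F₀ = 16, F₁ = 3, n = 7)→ [16, 3, 19, 22, 41, 63, 104]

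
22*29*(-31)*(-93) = 1839354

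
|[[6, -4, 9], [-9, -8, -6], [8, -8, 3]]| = (1)*(6)*det([[-8, -6], [-8, 3]]) + (-1)*(-4)*det([[-9, -6], [8, 3]]) + (1)*(9)*det([[-9, -8], [8, -8]])
= -432 + 84 + 1224
= 876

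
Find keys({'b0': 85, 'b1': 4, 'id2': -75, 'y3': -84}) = ['b0', 'b1', 'id2', 'y3']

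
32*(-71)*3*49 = -333984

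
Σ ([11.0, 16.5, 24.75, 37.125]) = 89.375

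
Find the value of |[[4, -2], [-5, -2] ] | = -18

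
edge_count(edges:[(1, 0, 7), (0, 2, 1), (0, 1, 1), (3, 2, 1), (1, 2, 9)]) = 5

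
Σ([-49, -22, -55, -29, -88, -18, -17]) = -278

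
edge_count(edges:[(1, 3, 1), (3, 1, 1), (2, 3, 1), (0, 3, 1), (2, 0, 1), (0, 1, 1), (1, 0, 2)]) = 7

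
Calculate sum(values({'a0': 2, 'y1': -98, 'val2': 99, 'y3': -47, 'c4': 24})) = 2 + (-98) + 99 + (-47) + 24
= -20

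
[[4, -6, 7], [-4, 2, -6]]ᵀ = [[4, -4], [-6, 2], [7, -6]]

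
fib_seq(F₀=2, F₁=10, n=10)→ F_2 = F_1 + F_0 = 12
F_3 = F_2 + F_1 = 22
F_4 = F_3 + F_2 = 34
...
= [2, 10, 12, 22, 34, 56, 90, 146, 236, 382]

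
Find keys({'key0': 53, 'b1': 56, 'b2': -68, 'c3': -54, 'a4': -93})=['key0', 'b1', 'b2', 'c3', 'a4']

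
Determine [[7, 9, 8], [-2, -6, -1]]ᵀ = [[7, -2], [9, -6], [8, -1]]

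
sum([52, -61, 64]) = 52 + (-61) + 64
= 55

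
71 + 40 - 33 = 78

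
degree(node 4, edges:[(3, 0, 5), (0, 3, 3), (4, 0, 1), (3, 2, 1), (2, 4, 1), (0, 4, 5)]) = 3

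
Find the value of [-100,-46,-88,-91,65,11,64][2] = -88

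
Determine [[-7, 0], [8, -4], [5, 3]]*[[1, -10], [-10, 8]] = C[0][0] = (-7)*(1) + (0)*(-10) = -7
C[0][1] = (-7)*(-10) + (0)*(8) = 70
C[1][0] = (8)*(1) + (-4)*(-10) = 48
C[1][1] = (8)*(-10) + (-4)*(8) = -112
C[2][0] = (5)*(1) + (3)*(-10) = -25
C[2][1] = (5)*(-10) + (3)*(8) = -26
= [[-7, 70], [48, -112], [-25, -26]]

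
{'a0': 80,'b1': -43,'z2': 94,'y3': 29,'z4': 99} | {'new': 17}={'a0': 80, 'b1': -43, 'z2': 94, 'y3': 29, 'z4': 99, 'new': 17}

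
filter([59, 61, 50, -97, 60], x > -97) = [59, 61, 50, 60]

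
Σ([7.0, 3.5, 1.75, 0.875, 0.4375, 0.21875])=13.78125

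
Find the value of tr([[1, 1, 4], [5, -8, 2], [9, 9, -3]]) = diagonal: 1 + (-8) + (-3)
= -10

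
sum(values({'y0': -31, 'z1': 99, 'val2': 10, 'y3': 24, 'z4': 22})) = 124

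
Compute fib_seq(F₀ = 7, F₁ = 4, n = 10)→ F_2 = F_1 + F_0 = 11
F_3 = F_2 + F_1 = 15
F_4 = F_3 + F_2 = 26
...
= [7, 4, 11, 15, 26, 41, 67, 108, 175, 283]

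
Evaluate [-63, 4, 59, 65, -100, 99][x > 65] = [99]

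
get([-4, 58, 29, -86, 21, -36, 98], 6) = 98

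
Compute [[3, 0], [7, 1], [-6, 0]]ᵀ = [[3, 7, -6], [0, 1, 0]]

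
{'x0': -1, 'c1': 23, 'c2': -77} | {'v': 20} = {'x0': -1, 'c1': 23, 'c2': -77, 'v': 20}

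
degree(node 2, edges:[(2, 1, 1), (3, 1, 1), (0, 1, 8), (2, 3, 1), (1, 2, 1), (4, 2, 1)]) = 4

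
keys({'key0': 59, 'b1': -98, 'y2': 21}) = ['key0', 'b1', 'y2']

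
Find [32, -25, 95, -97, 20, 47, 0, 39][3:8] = [-97, 20, 47, 0, 39]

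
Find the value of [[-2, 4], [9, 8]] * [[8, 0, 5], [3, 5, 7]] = [[-4, 20, 18], [96, 40, 101]]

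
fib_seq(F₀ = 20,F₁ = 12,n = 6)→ [20, 12, 32, 44, 76, 120]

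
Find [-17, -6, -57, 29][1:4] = [-6, -57, 29]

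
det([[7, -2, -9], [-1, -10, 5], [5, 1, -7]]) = -22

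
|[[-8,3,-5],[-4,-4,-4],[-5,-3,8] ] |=(1)*(-8)*det([[-4, -4], [-3, 8]]) + (-1)*(3)*det([[-4, -4], [-5, 8]]) + (1)*(-5)*det([[-4, -4], [-5, -3]])
= 352 + 156 + 40
= 548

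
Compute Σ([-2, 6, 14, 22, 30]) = (-2) + 6 + 14 + 22 + 30
= 70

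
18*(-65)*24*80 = -2246400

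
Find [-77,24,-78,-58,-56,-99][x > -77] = keep x where x > -77: -77✗, 24✓, -78✗, -58✓, -56✓, -99✗
= [24, -58, -56]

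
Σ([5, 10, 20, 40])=5 + 10 + 20 + 40
= 75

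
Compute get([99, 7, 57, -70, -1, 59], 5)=59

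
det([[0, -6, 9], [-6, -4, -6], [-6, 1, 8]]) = (1)*(0)*det([[-4, -6], [1, 8]]) + (-1)*(-6)*det([[-6, -6], [-6, 8]]) + (1)*(9)*det([[-6, -4], [-6, 1]])
= 0 + -504 + -270
= -774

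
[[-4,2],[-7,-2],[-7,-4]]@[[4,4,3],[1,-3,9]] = [[-14, -22, 6], [-30, -22, -39], [-32, -16, -57]]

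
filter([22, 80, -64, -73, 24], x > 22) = [80, 24]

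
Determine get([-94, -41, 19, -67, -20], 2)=19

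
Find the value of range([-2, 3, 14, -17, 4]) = 31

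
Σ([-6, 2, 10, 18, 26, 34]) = (-6) + 2 + 10 + 18 + 26 + 34
= 84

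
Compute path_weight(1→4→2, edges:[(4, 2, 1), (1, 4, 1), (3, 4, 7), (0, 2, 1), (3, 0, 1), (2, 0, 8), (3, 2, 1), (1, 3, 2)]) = 2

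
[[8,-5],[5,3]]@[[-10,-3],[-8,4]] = [[-40, -44], [-74, -3]]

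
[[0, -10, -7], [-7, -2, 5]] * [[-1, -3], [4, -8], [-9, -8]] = [[23, 136], [-46, -3]]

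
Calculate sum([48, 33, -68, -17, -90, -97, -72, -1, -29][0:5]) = slice → [48, 33, -68, -17, -90]
48 + 33 + (-68) + (-17) + (-90)
= -94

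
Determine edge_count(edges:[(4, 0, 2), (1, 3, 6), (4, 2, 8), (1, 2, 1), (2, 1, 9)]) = 5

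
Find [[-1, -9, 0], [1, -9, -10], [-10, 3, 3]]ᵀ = [[-1, 1, -10], [-9, -9, 3], [0, -10, 3]]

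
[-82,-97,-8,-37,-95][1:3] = [-97, -8]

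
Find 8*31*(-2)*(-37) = 18352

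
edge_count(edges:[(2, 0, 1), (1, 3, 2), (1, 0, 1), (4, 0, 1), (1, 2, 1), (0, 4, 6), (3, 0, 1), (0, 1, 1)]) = 8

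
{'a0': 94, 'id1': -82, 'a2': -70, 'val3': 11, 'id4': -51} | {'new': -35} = {'a0': 94, 'id1': -82, 'a2': -70, 'val3': 11, 'id4': -51, 'new': -35}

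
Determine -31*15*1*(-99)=46035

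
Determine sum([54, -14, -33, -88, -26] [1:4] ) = -135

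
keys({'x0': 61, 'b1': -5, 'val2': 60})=['x0', 'b1', 'val2']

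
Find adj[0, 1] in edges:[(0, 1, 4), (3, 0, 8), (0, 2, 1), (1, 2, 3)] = 4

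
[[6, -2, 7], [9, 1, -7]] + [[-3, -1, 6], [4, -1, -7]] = [[3, -3, 13], [13, 0, -14]]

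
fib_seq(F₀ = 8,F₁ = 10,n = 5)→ F_2 = F_1 + F_0 = 18
F_3 = F_2 + F_1 = 28
F_4 = F_3 + F_2 = 46
= [8, 10, 18, 28, 46]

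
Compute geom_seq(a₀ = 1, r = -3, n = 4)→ a_0 = 1*(-3)^0 = 1
a_1 = 1*(-3)^1 = -3
a_2 = 1*(-3)^2 = 9
...
= [1, -3, 9, -27]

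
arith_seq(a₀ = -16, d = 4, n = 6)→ [-16, -12, -8, -4, 0, 4]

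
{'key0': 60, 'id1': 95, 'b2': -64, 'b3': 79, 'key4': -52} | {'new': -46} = {'key0': 60, 'id1': 95, 'b2': -64, 'b3': 79, 'key4': -52, 'new': -46}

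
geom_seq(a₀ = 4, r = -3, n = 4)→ [4, -12, 36, -108]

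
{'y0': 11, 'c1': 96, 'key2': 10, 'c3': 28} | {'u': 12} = {'y0': 11, 'c1': 96, 'key2': 10, 'c3': 28, 'u': 12}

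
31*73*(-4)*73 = -660796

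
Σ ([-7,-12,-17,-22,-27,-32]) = -117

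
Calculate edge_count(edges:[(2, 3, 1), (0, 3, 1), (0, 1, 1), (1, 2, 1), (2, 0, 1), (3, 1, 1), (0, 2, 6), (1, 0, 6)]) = 8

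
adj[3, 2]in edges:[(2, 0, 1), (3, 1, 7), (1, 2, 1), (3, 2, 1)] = 1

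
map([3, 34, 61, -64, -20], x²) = [9, 1156, 3721, 4096, 400]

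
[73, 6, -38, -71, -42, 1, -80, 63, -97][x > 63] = keep x where x > 63: 73✓, 6✗, -38✗, -71✗, -42✗, 1✗, -80✗, 63✗, -97✗
= [73]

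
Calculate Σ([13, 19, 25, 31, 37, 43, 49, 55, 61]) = 333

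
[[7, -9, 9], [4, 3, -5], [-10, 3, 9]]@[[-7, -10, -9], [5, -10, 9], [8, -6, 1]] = C[0][0] = (7)*(-7) + (-9)*(5) + (9)*(8) = -22
C[0][1] = (7)*(-10) + (-9)*(-10) + (9)*(-6) = -34
C[0][2] = (7)*(-9) + (-9)*(9) + (9)*(1) = -135
C[1][0] = (4)*(-7) + (3)*(5) + (-5)*(8) = -53
C[1][1] = (4)*(-10) + (3)*(-10) + (-5)*(-6) = -40
C[1][2] = (4)*(-9) + (3)*(9) + (-5)*(1) = -14
... (3 more cells)
= [[-22, -34, -135], [-53, -40, -14], [157, 16, 126]]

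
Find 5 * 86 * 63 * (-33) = -893970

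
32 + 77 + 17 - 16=110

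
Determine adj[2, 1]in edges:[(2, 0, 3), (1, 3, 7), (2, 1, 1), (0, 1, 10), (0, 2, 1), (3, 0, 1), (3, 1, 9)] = 1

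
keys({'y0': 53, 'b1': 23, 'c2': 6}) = ['y0', 'b1', 'c2']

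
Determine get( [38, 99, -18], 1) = 99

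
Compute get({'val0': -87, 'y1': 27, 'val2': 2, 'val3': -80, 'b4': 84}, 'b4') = 84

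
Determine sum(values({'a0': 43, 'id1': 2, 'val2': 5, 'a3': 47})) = 97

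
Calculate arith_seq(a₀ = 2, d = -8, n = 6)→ [2, -6, -14, -22, -30, -38]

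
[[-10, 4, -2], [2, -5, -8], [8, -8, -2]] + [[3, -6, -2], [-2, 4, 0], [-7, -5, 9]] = [[-7, -2, -4], [0, -1, -8], [1, -13, 7]]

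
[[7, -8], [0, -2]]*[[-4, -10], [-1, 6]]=[[-20, -118], [2, -12]]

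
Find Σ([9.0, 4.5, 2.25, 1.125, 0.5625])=17.4375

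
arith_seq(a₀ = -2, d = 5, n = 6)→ a_0 = -2 + 0*5 = -2
a_1 = -2 + 1*5 = 3
a_2 = -2 + 2*5 = 8
...
= [-2, 3, 8, 13, 18, 23]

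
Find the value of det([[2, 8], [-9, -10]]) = (2)*(-10) - (8)*(-9)
= 52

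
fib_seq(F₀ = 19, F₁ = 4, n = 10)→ F_2 = F_1 + F_0 = 23
F_3 = F_2 + F_1 = 27
F_4 = F_3 + F_2 = 50
...
= [19, 4, 23, 27, 50, 77, 127, 204, 331, 535]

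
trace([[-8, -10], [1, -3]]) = -11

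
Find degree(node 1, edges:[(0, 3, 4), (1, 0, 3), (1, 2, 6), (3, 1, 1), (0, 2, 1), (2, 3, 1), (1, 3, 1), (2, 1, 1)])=incident: (1,0), (1,2), (3,1), (1,3), (2,1)
= 5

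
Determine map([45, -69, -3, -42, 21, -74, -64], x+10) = [55, -59, 7, -32, 31, -64, -54]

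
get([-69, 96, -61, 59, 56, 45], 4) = 56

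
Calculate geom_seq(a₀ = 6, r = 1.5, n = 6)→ a_0 = 6*1.5^0 = 6.0
a_1 = 6*1.5^1 = 9.0
a_2 = 6*1.5^2 = 13.5
...
= [6.0, 9.0, 13.5, 20.25, 30.375, 45.5625]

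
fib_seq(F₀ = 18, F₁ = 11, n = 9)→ F_2 = F_1 + F_0 = 29
F_3 = F_2 + F_1 = 40
F_4 = F_3 + F_2 = 69
...
= [18, 11, 29, 40, 69, 109, 178, 287, 465]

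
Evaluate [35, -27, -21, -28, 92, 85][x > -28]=[35, -27, -21, 92, 85]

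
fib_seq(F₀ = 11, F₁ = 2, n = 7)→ F_2 = F_1 + F_0 = 13
F_3 = F_2 + F_1 = 15
F_4 = F_3 + F_2 = 28
...
= [11, 2, 13, 15, 28, 43, 71]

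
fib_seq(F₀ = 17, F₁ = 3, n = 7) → [17, 3, 20, 23, 43, 66, 109]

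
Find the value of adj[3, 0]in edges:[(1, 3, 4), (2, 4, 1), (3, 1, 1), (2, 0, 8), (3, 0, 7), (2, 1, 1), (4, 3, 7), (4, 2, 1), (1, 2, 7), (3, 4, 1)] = 7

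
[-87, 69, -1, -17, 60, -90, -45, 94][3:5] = [-17, 60]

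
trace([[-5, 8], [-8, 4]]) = diagonal: (-5) + 4
= -1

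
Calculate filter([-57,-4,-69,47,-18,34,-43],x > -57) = keep x where x > -57: -57✗, -4✓, -69✗, 47✓, -18✓, 34✓, -43✓
= [-4, 47, -18, 34, -43]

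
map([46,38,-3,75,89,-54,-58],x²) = (46)²=2116, (38)²=1444, (-3)²=9, (75)²=5625, (89)²=7921, (-54)²=2916, (-58)²=3364
= [2116, 1444, 9, 5625, 7921, 2916, 3364]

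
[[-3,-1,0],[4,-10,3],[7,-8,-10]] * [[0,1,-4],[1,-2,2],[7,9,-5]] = [[-1, -1, 10], [11, 51, -51], [-78, -67, 6]]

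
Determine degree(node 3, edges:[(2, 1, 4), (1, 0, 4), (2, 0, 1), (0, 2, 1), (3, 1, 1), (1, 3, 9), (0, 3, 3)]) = 3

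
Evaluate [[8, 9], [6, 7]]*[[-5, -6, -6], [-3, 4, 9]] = C[0][0] = (8)*(-5) + (9)*(-3) = -67
C[0][1] = (8)*(-6) + (9)*(4) = -12
C[0][2] = (8)*(-6) + (9)*(9) = 33
C[1][0] = (6)*(-5) + (7)*(-3) = -51
C[1][1] = (6)*(-6) + (7)*(4) = -8
C[1][2] = (6)*(-6) + (7)*(9) = 27
= [[-67, -12, 33], [-51, -8, 27]]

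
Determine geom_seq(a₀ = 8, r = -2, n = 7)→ a_0 = 8*(-2)^0 = 8
a_1 = 8*(-2)^1 = -16
a_2 = 8*(-2)^2 = 32
...
= [8, -16, 32, -64, 128, -256, 512]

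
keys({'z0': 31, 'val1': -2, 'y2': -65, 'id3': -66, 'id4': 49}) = ['z0', 'val1', 'y2', 'id3', 'id4']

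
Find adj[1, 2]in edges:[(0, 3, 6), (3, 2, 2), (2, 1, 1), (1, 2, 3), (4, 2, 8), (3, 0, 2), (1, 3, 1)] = 3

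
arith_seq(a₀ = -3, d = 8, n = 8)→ a_0 = -3 + 0*8 = -3
a_1 = -3 + 1*8 = 5
a_2 = -3 + 2*8 = 13
...
= [-3, 5, 13, 21, 29, 37, 45, 53]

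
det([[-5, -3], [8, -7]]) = 59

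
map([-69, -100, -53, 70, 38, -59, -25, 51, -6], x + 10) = -69+10=-59, -100+10=-90, -53+10=-43, 70+10=80, 38+10=48, -59+10=-49, -25+10=-15, 51+10=61, -6+10=4
= [-59, -90, -43, 80, 48, -49, -15, 61, 4]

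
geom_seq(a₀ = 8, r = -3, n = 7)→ a_0 = 8*(-3)^0 = 8
a_1 = 8*(-3)^1 = -24
a_2 = 8*(-3)^2 = 72
...
= [8, -24, 72, -216, 648, -1944, 5832]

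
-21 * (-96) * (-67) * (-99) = 13372128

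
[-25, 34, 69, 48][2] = 69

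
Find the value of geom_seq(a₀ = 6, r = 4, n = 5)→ [6, 24, 96, 384, 1536]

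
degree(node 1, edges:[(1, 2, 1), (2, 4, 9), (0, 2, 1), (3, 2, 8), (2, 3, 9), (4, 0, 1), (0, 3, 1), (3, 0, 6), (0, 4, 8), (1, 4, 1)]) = 2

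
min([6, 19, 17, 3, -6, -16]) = -16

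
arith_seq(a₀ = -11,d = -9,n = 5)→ [-11, -20, -29, -38, -47]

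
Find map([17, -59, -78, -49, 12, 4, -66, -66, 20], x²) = [289, 3481, 6084, 2401, 144, 16, 4356, 4356, 400]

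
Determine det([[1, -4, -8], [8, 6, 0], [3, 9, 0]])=-432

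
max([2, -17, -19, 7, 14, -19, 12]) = 14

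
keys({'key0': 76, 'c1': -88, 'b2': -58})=['key0', 'c1', 'b2']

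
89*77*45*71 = 21895335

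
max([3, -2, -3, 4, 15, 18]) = 18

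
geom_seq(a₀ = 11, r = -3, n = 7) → [11, -33, 99, -297, 891, -2673, 8019]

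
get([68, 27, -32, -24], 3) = -24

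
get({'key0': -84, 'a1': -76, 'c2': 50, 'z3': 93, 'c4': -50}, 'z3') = 93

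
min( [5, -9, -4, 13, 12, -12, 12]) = -12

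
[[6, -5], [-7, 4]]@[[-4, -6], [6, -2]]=[[-54, -26], [52, 34]]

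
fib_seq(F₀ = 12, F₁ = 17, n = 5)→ F_2 = F_1 + F_0 = 29
F_3 = F_2 + F_1 = 46
F_4 = F_3 + F_2 = 75
= [12, 17, 29, 46, 75]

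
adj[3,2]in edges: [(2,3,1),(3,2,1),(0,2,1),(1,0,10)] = 1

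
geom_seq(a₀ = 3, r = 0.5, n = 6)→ a_0 = 3*0.5^0 = 3.0
a_1 = 3*0.5^1 = 1.5
a_2 = 3*0.5^2 = 0.75
...
= [3.0, 1.5, 0.75, 0.375, 0.1875, 0.09375]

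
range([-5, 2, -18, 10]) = 28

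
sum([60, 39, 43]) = 142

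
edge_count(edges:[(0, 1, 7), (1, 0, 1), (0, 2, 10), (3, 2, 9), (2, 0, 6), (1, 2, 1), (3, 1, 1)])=7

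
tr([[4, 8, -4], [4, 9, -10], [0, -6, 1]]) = 14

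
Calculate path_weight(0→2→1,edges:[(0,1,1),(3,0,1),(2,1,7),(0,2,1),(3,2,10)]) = 8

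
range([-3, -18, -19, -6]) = 16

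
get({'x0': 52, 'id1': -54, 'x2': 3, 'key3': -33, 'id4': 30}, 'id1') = -54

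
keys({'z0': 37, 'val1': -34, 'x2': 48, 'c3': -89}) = ['z0', 'val1', 'x2', 'c3']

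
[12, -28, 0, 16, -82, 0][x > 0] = [12, 16]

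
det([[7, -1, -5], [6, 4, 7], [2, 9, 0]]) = (1)*(7)*det([[4, 7], [9, 0]]) + (-1)*(-1)*det([[6, 7], [2, 0]]) + (1)*(-5)*det([[6, 4], [2, 9]])
= -441 + -14 + -230
= -685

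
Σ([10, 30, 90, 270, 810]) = 1210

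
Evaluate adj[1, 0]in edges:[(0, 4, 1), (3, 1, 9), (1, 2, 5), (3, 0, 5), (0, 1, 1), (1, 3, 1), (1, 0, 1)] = 1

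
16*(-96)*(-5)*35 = 268800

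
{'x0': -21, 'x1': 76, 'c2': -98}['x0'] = -21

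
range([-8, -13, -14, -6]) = 8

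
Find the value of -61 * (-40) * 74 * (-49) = -8847440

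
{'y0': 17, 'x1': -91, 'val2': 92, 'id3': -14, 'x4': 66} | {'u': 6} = {'y0': 17, 'x1': -91, 'val2': 92, 'id3': -14, 'x4': 66, 'u': 6}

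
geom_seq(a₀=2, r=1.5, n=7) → [2.0, 3.0, 4.5, 6.75, 10.125, 15.1875, 22.78125]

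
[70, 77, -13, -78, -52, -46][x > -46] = [70, 77, -13]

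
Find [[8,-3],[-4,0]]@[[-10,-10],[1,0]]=[[-83, -80], [40, 40]]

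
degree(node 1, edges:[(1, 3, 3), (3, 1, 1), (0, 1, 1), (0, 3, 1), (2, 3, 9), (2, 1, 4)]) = incident: (1,3), (3,1), (0,1), (2,1)
= 4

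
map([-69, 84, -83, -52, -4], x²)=(-69)²=4761, (84)²=7056, (-83)²=6889, (-52)²=2704, (-4)²=16
= [4761, 7056, 6889, 2704, 16]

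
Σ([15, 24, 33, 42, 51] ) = 15 + 24 + 33 + 42 + 51
= 165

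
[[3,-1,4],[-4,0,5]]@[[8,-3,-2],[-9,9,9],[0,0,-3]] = C[0][0] = (3)*(8) + (-1)*(-9) + (4)*(0) = 33
C[0][1] = (3)*(-3) + (-1)*(9) + (4)*(0) = -18
C[0][2] = (3)*(-2) + (-1)*(9) + (4)*(-3) = -27
C[1][0] = (-4)*(8) + (0)*(-9) + (5)*(0) = -32
C[1][1] = (-4)*(-3) + (0)*(9) + (5)*(0) = 12
C[1][2] = (-4)*(-2) + (0)*(9) + (5)*(-3) = -7
= [[33, -18, -27], [-32, 12, -7]]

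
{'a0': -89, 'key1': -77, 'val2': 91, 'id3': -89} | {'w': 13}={'a0': -89, 'key1': -77, 'val2': 91, 'id3': -89, 'w': 13}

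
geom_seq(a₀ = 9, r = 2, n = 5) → [9, 18, 36, 72, 144]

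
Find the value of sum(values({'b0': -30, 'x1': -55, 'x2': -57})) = (-30) + (-55) + (-57)
= -142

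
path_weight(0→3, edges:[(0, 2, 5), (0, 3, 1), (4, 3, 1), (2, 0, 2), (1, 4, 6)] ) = w(0→3)=1
= 1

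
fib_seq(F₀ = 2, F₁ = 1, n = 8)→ F_2 = F_1 + F_0 = 3
F_3 = F_2 + F_1 = 4
F_4 = F_3 + F_2 = 7
...
= [2, 1, 3, 4, 7, 11, 18, 29]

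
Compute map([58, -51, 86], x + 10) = [68, -41, 96]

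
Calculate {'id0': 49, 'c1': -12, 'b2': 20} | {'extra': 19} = {'id0': 49, 'c1': -12, 'b2': 20, 'extra': 19}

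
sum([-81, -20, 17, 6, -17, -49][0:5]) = -95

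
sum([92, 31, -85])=92 + 31 + (-85)
= 38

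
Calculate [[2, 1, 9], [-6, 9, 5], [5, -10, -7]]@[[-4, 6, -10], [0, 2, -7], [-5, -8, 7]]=[[-53, -58, 36], [-1, -58, 32], [15, 66, -29]]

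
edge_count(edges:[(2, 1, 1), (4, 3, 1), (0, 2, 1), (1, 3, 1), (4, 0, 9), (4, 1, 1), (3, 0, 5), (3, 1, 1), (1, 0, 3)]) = 9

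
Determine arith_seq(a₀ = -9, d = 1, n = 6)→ a_0 = -9 + 0*1 = -9
a_1 = -9 + 1*1 = -8
a_2 = -9 + 2*1 = -7
...
= [-9, -8, -7, -6, -5, -4]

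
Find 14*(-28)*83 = -32536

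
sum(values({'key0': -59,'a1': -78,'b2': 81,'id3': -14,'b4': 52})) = -18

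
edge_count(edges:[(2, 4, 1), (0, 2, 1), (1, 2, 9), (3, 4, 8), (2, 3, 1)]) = 5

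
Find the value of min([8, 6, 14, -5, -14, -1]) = -14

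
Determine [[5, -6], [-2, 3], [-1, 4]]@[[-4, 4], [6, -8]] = C[0][0] = (5)*(-4) + (-6)*(6) = -56
C[0][1] = (5)*(4) + (-6)*(-8) = 68
C[1][0] = (-2)*(-4) + (3)*(6) = 26
C[1][1] = (-2)*(4) + (3)*(-8) = -32
C[2][0] = (-1)*(-4) + (4)*(6) = 28
C[2][1] = (-1)*(4) + (4)*(-8) = -36
= [[-56, 68], [26, -32], [28, -36]]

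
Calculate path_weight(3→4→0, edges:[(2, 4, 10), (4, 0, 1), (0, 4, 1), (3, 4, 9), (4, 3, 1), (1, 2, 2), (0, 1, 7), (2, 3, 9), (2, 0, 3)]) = w(3→4)=9 + w(4→0)=1
= 10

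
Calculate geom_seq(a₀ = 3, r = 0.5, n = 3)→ a_0 = 3*0.5^0 = 3.0
a_1 = 3*0.5^1 = 1.5
a_2 = 3*0.5^2 = 0.75
= [3.0, 1.5, 0.75]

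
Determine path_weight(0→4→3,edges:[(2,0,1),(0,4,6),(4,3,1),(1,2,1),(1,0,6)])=7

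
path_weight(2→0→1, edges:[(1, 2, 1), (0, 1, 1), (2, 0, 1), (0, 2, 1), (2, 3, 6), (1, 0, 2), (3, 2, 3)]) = w(2→0)=1 + w(0→1)=1
= 2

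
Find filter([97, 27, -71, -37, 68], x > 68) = [97]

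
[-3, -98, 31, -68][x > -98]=keep x where x > -98: -3✓, -98✗, 31✓, -68✓
= [-3, 31, -68]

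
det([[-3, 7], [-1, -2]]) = (-3)*(-2) - (7)*(-1)
= 13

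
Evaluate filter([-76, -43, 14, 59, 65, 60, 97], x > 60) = keep x where x > 60: -76✗, -43✗, 14✗, 59✗, 65✓, 60✗, 97✓
= [65, 97]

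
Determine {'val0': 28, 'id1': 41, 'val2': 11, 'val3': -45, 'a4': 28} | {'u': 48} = {'val0': 28, 'id1': 41, 'val2': 11, 'val3': -45, 'a4': 28, 'u': 48}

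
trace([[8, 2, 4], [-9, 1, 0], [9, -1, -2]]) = 7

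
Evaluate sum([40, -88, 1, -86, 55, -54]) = 40 + (-88) + 1 + (-86) + 55 + (-54)
= -132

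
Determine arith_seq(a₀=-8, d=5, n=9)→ [-8, -3, 2, 7, 12, 17, 22, 27, 32]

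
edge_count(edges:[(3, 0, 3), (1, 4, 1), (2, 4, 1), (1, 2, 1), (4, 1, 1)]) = 5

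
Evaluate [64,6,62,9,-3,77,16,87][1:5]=[6, 62, 9, -3]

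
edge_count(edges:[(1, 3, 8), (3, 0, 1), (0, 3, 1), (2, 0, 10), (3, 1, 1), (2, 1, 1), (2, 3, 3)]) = 7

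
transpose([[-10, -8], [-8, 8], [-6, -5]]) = [[-10, -8, -6], [-8, 8, -5]]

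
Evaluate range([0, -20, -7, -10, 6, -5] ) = 26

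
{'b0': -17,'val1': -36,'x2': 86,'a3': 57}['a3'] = 57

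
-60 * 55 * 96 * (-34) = 10771200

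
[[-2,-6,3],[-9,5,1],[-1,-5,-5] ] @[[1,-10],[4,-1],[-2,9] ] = C[0][0] = (-2)*(1) + (-6)*(4) + (3)*(-2) = -32
C[0][1] = (-2)*(-10) + (-6)*(-1) + (3)*(9) = 53
C[1][0] = (-9)*(1) + (5)*(4) + (1)*(-2) = 9
C[1][1] = (-9)*(-10) + (5)*(-1) + (1)*(9) = 94
C[2][0] = (-1)*(1) + (-5)*(4) + (-5)*(-2) = -11
C[2][1] = (-1)*(-10) + (-5)*(-1) + (-5)*(9) = -30
= [[-32, 53], [9, 94], [-11, -30]]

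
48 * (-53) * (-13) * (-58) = -1918176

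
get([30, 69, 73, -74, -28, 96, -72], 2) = 73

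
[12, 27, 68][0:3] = [12, 27, 68]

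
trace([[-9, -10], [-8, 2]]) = -7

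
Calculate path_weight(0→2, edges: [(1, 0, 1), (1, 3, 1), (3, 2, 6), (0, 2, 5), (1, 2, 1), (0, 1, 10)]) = 5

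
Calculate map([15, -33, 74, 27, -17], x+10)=[25, -23, 84, 37, -7]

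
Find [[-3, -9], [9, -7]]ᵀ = [[-3, 9], [-9, -7]]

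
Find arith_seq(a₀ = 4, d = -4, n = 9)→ [4, 0, -4, -8, -12, -16, -20, -24, -28]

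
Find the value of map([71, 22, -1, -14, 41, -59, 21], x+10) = 71+10=81, 22+10=32, -1+10=9, -14+10=-4, 41+10=51, -59+10=-49, 21+10=31
= [81, 32, 9, -4, 51, -49, 31]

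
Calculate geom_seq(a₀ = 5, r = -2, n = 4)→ a_0 = 5*(-2)^0 = 5
a_1 = 5*(-2)^1 = -10
a_2 = 5*(-2)^2 = 20
...
= [5, -10, 20, -40]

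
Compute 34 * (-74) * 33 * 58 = -4815624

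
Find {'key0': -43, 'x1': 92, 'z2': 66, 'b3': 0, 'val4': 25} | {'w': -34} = {'key0': -43, 'x1': 92, 'z2': 66, 'b3': 0, 'val4': 25, 'w': -34}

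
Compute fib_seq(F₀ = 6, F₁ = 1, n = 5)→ F_2 = F_1 + F_0 = 7
F_3 = F_2 + F_1 = 8
F_4 = F_3 + F_2 = 15
= [6, 1, 7, 8, 15]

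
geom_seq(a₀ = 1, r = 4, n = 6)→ [1, 4, 16, 64, 256, 1024]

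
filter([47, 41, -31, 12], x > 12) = [47, 41]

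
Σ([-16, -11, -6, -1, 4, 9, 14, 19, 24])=(-16) + (-11) + (-6) + (-1) + 4 + 9 + 14 + 19 + 24
= 36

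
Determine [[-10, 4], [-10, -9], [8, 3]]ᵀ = [[-10, -10, 8], [4, -9, 3]]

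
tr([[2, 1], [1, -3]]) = -1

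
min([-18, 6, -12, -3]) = -18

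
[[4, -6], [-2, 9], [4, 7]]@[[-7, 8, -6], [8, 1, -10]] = [[-76, 26, 36], [86, -7, -78], [28, 39, -94]]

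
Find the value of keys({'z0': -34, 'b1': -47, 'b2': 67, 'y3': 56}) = ['z0', 'b1', 'b2', 'y3']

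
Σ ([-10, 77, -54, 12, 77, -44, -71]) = -13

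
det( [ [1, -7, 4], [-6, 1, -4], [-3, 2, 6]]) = (1)*(1)*det([[1, -4], [2, 6]]) + (-1)*(-7)*det([[-6, -4], [-3, 6]]) + (1)*(4)*det([[-6, 1], [-3, 2]])
= 14 + -336 + -36
= -358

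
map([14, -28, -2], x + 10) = [24, -18, 8]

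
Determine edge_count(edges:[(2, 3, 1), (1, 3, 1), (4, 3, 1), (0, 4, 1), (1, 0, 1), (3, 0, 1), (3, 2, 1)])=7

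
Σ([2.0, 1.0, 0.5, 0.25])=3.75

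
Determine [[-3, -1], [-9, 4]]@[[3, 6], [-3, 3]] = C[0][0] = (-3)*(3) + (-1)*(-3) = -6
C[0][1] = (-3)*(6) + (-1)*(3) = -21
C[1][0] = (-9)*(3) + (4)*(-3) = -39
C[1][1] = (-9)*(6) + (4)*(3) = -42
= [[-6, -21], [-39, -42]]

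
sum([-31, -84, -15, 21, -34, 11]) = -132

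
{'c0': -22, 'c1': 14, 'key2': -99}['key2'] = -99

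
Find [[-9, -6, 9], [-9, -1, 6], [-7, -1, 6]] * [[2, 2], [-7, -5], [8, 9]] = C[0][0] = (-9)*(2) + (-6)*(-7) + (9)*(8) = 96
C[0][1] = (-9)*(2) + (-6)*(-5) + (9)*(9) = 93
C[1][0] = (-9)*(2) + (-1)*(-7) + (6)*(8) = 37
C[1][1] = (-9)*(2) + (-1)*(-5) + (6)*(9) = 41
C[2][0] = (-7)*(2) + (-1)*(-7) + (6)*(8) = 41
C[2][1] = (-7)*(2) + (-1)*(-5) + (6)*(9) = 45
= [[96, 93], [37, 41], [41, 45]]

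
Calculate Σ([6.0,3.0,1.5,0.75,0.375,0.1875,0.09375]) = 11.90625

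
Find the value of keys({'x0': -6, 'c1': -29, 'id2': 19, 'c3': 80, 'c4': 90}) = ['x0', 'c1', 'id2', 'c3', 'c4']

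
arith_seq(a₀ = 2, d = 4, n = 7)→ [2, 6, 10, 14, 18, 22, 26]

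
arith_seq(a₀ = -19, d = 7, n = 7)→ a_0 = -19 + 0*7 = -19
a_1 = -19 + 1*7 = -12
a_2 = -19 + 2*7 = -5
...
= [-19, -12, -5, 2, 9, 16, 23]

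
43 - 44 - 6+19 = 12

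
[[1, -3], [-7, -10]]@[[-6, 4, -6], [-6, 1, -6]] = C[0][0] = (1)*(-6) + (-3)*(-6) = 12
C[0][1] = (1)*(4) + (-3)*(1) = 1
C[0][2] = (1)*(-6) + (-3)*(-6) = 12
C[1][0] = (-7)*(-6) + (-10)*(-6) = 102
C[1][1] = (-7)*(4) + (-10)*(1) = -38
C[1][2] = (-7)*(-6) + (-10)*(-6) = 102
= [[12, 1, 12], [102, -38, 102]]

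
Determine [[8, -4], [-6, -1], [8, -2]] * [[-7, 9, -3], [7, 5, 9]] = [[-84, 52, -60], [35, -59, 9], [-70, 62, -42]]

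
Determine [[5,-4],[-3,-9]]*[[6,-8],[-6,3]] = C[0][0] = (5)*(6) + (-4)*(-6) = 54
C[0][1] = (5)*(-8) + (-4)*(3) = -52
C[1][0] = (-3)*(6) + (-9)*(-6) = 36
C[1][1] = (-3)*(-8) + (-9)*(3) = -3
= [[54, -52], [36, -3]]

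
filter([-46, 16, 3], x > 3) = keep x where x > 3: -46✗, 16✓, 3✗
= [16]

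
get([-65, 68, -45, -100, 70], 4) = 70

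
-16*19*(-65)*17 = 335920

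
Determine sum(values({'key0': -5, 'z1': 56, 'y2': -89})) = -38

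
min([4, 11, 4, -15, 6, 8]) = -15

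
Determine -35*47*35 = -57575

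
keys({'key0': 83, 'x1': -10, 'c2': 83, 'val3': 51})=['key0', 'x1', 'c2', 'val3']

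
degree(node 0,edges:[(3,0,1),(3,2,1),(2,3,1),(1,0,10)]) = 2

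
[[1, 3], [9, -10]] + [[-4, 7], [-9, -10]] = [[-3, 10], [0, -20]]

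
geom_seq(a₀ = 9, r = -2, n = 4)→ a_0 = 9*(-2)^0 = 9
a_1 = 9*(-2)^1 = -18
a_2 = 9*(-2)^2 = 36
...
= [9, -18, 36, -72]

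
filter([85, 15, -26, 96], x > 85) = keep x where x > 85: 85✗, 15✗, -26✗, 96✓
= [96]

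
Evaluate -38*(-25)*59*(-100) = -5605000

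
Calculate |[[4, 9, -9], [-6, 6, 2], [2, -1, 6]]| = (1)*(4)*det([[6, 2], [-1, 6]]) + (-1)*(9)*det([[-6, 2], [2, 6]]) + (1)*(-9)*det([[-6, 6], [2, -1]])
= 152 + 360 + 54
= 566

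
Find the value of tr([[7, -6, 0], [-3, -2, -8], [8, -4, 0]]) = diagonal: 7 + (-2) + 0
= 5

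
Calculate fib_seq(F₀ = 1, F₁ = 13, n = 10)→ [1, 13, 14, 27, 41, 68, 109, 177, 286, 463]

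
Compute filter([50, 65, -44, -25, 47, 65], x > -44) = [50, 65, -25, 47, 65]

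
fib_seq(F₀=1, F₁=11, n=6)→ F_2 = F_1 + F_0 = 12
F_3 = F_2 + F_1 = 23
F_4 = F_3 + F_2 = 35
...
= [1, 11, 12, 23, 35, 58]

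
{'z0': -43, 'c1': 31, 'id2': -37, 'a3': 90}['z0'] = -43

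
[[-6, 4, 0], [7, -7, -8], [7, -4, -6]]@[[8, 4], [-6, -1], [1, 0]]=C[0][0] = (-6)*(8) + (4)*(-6) + (0)*(1) = -72
C[0][1] = (-6)*(4) + (4)*(-1) + (0)*(0) = -28
C[1][0] = (7)*(8) + (-7)*(-6) + (-8)*(1) = 90
C[1][1] = (7)*(4) + (-7)*(-1) + (-8)*(0) = 35
C[2][0] = (7)*(8) + (-4)*(-6) + (-6)*(1) = 74
C[2][1] = (7)*(4) + (-4)*(-1) + (-6)*(0) = 32
= [[-72, -28], [90, 35], [74, 32]]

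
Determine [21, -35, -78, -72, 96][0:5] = [21, -35, -78, -72, 96]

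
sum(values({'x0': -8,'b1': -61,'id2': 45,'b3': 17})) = -7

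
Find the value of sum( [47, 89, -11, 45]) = 170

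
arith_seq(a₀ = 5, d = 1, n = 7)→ [5, 6, 7, 8, 9, 10, 11]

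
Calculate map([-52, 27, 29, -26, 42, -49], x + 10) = [-42, 37, 39, -16, 52, -39]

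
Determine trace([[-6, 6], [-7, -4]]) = -10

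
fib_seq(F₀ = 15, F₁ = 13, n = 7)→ [15, 13, 28, 41, 69, 110, 179]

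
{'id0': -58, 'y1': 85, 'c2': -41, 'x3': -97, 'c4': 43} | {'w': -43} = {'id0': -58, 'y1': 85, 'c2': -41, 'x3': -97, 'c4': 43, 'w': -43}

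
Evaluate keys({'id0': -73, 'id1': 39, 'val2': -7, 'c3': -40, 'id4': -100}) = ['id0', 'id1', 'val2', 'c3', 'id4']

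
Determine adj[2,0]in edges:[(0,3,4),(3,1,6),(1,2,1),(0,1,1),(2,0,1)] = 1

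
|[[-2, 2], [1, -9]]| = (-2)*(-9) - (2)*(1)
= 16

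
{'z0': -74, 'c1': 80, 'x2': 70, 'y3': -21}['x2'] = 70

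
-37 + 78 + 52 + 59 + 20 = 172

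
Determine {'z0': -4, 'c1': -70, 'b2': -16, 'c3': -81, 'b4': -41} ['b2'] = -16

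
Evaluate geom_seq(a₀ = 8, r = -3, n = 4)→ a_0 = 8*(-3)^0 = 8
a_1 = 8*(-3)^1 = -24
a_2 = 8*(-3)^2 = 72
...
= [8, -24, 72, -216]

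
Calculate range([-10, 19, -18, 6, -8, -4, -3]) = 37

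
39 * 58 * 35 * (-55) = -4354350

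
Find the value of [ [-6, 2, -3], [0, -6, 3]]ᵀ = [[-6, 0], [2, -6], [-3, 3]]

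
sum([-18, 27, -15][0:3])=-6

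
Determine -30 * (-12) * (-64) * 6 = -138240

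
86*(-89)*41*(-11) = 3451954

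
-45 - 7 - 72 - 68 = -192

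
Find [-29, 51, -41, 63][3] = 63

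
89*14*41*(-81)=-4137966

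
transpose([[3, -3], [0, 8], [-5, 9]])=[[3, 0, -5], [-3, 8, 9]]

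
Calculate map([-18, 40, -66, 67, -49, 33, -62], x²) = (-18)²=324, (40)²=1600, (-66)²=4356, (67)²=4489, (-49)²=2401, (33)²=1089, (-62)²=3844
= [324, 1600, 4356, 4489, 2401, 1089, 3844]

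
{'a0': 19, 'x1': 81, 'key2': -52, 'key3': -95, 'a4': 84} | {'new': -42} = {'a0': 19, 'x1': 81, 'key2': -52, 'key3': -95, 'a4': 84, 'new': -42}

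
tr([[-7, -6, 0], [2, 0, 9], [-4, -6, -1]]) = diagonal: (-7) + 0 + (-1)
= -8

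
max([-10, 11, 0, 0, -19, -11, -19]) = 11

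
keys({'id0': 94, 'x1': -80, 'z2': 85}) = ['id0', 'x1', 'z2']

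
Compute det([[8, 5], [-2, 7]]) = 66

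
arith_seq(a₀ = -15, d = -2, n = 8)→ a_0 = -15 + 0*-2 = -15
a_1 = -15 + 1*-2 = -17
a_2 = -15 + 2*-2 = -19
...
= [-15, -17, -19, -21, -23, -25, -27, -29]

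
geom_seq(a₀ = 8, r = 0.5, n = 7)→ a_0 = 8*0.5^0 = 8.0
a_1 = 8*0.5^1 = 4.0
a_2 = 8*0.5^2 = 2.0
...
= [8.0, 4.0, 2.0, 1.0, 0.5, 0.25, 0.125]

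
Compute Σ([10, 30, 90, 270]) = 10 + 30 + 90 + 270
= 400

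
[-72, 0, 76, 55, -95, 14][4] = -95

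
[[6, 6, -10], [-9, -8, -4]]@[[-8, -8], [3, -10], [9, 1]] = [[-120, -118], [12, 148]]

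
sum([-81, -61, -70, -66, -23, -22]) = (-81) + (-61) + (-70) + (-66) + (-23) + (-22)
= -323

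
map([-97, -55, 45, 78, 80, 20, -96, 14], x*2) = -97*2=-194, -55*2=-110, 45*2=90, 78*2=156, 80*2=160, 20*2=40, -96*2=-192, 14*2=28
= [-194, -110, 90, 156, 160, 40, -192, 28]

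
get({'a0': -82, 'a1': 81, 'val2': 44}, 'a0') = -82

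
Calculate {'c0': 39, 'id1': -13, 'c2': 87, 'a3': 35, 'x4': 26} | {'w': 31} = {'c0': 39, 'id1': -13, 'c2': 87, 'a3': 35, 'x4': 26, 'w': 31}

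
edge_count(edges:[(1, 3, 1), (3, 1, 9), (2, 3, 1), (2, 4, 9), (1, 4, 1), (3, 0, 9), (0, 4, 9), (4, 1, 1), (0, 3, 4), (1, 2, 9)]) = 10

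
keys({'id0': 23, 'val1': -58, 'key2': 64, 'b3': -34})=['id0', 'val1', 'key2', 'b3']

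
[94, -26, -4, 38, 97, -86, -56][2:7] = [-4, 38, 97, -86, -56]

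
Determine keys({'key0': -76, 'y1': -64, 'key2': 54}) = ['key0', 'y1', 'key2']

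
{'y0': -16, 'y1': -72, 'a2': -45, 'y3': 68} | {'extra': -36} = {'y0': -16, 'y1': -72, 'a2': -45, 'y3': 68, 'extra': -36}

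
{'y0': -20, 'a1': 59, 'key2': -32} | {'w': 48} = {'y0': -20, 'a1': 59, 'key2': -32, 'w': 48}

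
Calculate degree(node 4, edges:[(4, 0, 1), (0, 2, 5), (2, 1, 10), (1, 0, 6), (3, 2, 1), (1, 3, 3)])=incident: (4,0)
= 1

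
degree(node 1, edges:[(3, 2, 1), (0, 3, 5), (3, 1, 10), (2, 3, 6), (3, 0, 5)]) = incident: (3,1)
= 1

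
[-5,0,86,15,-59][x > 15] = [86]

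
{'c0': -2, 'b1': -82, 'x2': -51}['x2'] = -51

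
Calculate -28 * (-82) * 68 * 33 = 5152224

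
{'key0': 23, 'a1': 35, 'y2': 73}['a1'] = 35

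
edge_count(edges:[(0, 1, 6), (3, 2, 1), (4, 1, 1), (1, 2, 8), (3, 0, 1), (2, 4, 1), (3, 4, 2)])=7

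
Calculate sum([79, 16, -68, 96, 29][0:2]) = slice → [79, 16]
79 + 16
= 95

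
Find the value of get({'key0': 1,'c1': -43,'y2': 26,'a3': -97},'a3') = -97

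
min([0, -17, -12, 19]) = -17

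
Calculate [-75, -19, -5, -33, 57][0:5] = [-75, -19, -5, -33, 57]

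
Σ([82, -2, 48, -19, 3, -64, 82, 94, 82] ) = 306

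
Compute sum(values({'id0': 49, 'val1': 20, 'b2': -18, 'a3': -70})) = 49 + 20 + (-18) + (-70)
= -19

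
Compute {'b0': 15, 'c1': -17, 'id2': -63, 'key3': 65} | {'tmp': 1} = {'b0': 15, 'c1': -17, 'id2': -63, 'key3': 65, 'tmp': 1}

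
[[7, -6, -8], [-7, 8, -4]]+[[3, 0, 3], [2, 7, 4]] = [[10, -6, -5], [-5, 15, 0]]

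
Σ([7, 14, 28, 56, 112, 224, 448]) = 7 + 14 + 28 + 56 + 112 + 224 + 448
= 889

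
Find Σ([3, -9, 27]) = 3 + -9 + 27
= 21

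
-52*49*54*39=-5366088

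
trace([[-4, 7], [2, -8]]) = diagonal: (-4) + (-8)
= -12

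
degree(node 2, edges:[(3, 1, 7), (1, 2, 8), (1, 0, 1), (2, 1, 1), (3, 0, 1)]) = incident: (1,2), (2,1)
= 2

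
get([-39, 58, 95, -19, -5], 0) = -39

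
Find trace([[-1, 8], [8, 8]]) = diagonal: (-1) + 8
= 7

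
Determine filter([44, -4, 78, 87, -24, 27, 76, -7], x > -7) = [44, -4, 78, 87, 27, 76]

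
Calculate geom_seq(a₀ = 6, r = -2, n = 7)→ a_0 = 6*(-2)^0 = 6
a_1 = 6*(-2)^1 = -12
a_2 = 6*(-2)^2 = 24
...
= [6, -12, 24, -48, 96, -192, 384]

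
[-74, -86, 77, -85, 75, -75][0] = -74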